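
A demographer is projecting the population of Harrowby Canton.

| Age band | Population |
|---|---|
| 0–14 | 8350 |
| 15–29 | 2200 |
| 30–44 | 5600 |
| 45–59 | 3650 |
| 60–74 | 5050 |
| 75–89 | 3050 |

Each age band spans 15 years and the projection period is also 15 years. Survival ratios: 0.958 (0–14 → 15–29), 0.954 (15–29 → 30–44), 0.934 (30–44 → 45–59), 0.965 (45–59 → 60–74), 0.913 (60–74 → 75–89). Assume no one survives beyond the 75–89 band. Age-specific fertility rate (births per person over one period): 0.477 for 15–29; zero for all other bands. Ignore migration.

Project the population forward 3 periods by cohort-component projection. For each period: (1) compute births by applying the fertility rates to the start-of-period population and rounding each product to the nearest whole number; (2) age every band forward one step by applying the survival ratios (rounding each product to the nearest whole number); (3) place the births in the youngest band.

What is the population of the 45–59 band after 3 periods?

[period 1]
Births: 2200 × 0.477 = 1049
15–29: 8350 × 0.958 = 7999
30–44: 2200 × 0.954 = 2099
45–59: 5600 × 0.934 = 5230
60–74: 3650 × 0.965 = 3522
75–89: 5050 × 0.913 = 4611
End of period: [1049, 7999, 2099, 5230, 3522, 4611]
[period 2]
Births: 7999 × 0.477 = 3816
15–29: 1049 × 0.958 = 1005
30–44: 7999 × 0.954 = 7631
45–59: 2099 × 0.934 = 1960
60–74: 5230 × 0.965 = 5047
75–89: 3522 × 0.913 = 3216
End of period: [3816, 1005, 7631, 1960, 5047, 3216]
[period 3]
Births: 1005 × 0.477 = 479
15–29: 3816 × 0.958 = 3656
30–44: 1005 × 0.954 = 959
45–59: 7631 × 0.934 = 7127
60–74: 1960 × 0.965 = 1891
75–89: 5047 × 0.913 = 4608
End of period: [479, 3656, 959, 7127, 1891, 4608]

7127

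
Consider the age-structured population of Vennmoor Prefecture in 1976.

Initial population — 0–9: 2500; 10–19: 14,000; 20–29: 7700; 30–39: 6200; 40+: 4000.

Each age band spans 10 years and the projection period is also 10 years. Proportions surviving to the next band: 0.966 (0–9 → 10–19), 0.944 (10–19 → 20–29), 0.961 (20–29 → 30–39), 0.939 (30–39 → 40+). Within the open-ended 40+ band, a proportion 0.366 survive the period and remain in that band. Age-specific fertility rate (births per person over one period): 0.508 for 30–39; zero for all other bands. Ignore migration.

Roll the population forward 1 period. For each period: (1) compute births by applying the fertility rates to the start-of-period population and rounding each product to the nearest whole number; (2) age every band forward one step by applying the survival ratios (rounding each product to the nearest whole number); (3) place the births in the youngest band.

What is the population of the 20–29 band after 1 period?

Let band 1 be 0–9 through band 5 = 40+.
Period 1:
Births: 6200 * 0.508 = 3150
Band 2: 2500 * 0.966 = 2415
Band 3: 14000 * 0.944 = 13216
Band 4: 7700 * 0.961 = 7400
Band 5: 6200 * 0.939 + 4000 * 0.366 = 5822 + 1464 = 7286
Population now: 0–9=3150, 10–19=2415, 20–29=13216, 30–39=7400, 40+=7286

13216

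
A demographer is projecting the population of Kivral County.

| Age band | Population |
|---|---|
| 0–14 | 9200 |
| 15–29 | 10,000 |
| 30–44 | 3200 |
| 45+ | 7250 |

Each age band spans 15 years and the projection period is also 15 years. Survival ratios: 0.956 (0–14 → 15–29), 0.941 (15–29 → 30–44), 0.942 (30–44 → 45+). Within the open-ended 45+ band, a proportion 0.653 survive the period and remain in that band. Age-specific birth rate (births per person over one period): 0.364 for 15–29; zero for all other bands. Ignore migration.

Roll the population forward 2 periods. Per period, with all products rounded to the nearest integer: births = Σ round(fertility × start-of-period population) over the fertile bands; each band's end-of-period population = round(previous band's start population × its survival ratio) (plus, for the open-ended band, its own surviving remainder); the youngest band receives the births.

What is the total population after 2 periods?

Period 1.
Births: 10000 * 0.364 = 3640
15–29: 9200 * 0.956 = 8795
30–44: 10000 * 0.941 = 9410
45+: 3200 * 0.942 + 7250 * 0.653 = 3014 + 4734 = 7748
End of period: [3640, 8795, 9410, 7748]
Period 2.
Births: 8795 * 0.364 = 3201
15–29: 3640 * 0.956 = 3480
30–44: 8795 * 0.941 = 8276
45+: 9410 * 0.942 + 7748 * 0.653 = 8864 + 5059 = 13923
End of period: [3201, 3480, 8276, 13923]
Total after period 2: 3201 + 3480 + 8276 + 13923 = 28880

28880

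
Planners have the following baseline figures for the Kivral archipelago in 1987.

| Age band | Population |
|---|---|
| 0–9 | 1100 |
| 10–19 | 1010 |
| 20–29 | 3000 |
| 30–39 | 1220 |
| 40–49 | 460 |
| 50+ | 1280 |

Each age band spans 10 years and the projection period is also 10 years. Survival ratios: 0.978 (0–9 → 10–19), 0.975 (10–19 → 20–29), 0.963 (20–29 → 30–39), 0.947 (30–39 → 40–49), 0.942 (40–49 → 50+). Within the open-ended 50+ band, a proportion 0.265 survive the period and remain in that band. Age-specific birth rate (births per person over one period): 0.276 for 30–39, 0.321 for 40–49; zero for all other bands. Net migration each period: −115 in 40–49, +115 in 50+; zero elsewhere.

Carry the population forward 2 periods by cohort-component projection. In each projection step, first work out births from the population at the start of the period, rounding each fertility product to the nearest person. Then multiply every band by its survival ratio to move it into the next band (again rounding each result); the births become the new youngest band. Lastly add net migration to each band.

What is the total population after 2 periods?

Period 1.
Births: 1220 × 0.276 = 337  |  460 × 0.321 = 148 → 485
10–19: 1100 × 0.978 = 1076
20–29: 1010 × 0.975 = 985
30–39: 3000 × 0.963 = 2889
40–49: 1220 × 0.947 = 1155
50+: 460 × 0.942 + 1280 × 0.265 = 433 + 339 = 772
Net migration: 40–49 − 115 → 1040; 50+ + 115 → 887
End of period: [485, 1076, 985, 2889, 1040, 887]
Period 2.
Births: 2889 × 0.276 = 797  |  1040 × 0.321 = 334 → 1131
10–19: 485 × 0.978 = 474
20–29: 1076 × 0.975 = 1049
30–39: 985 × 0.963 = 949
40–49: 2889 × 0.947 = 2736
50+: 1040 × 0.942 + 887 × 0.265 = 980 + 235 = 1215
Net migration: 40–49 − 115 → 2621; 50+ + 115 → 1330
End of period: [1131, 474, 1049, 949, 2621, 1330]
Total after period 2: 1131 + 474 + 1049 + 949 + 2621 + 1330 = 7554

7554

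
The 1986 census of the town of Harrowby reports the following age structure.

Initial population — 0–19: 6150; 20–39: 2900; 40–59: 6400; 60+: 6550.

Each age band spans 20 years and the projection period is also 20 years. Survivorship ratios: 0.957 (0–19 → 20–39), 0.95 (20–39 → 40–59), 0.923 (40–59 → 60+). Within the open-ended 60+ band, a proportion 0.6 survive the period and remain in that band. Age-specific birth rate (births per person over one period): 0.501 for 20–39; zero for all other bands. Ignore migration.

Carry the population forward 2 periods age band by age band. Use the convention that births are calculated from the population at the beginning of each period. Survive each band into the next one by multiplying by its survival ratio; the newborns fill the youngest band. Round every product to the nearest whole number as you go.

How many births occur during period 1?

1453

— Period 1 —
Births: 2900 × 0.501 = 1453
20–39: 6150 × 0.957 = 5886
40–59: 2900 × 0.95 = 2755
60+: 6400 × 0.923 + 6550 × 0.6 = 5907 + 3930 = 9837
Population now: 0–19=1453, 20–39=5886, 40–59=2755, 60+=9837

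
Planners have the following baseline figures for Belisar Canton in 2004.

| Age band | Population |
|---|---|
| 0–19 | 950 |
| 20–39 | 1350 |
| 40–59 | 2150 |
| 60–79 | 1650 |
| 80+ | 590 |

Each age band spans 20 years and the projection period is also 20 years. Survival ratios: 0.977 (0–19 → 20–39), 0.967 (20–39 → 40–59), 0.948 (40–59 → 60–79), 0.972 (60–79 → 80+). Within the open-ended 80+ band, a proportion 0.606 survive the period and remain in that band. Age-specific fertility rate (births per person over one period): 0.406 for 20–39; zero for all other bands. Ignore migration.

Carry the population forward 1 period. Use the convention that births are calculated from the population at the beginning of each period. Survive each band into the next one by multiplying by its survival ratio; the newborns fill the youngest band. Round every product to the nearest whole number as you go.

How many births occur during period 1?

548

Period 1:
Births: 1350 × 0.406 = 548
20–39: 950 × 0.977 = 928
40–59: 1350 × 0.967 = 1305
60–79: 2150 × 0.948 = 2038
80+: 1650 × 0.972 + 590 × 0.606 = 1604 + 358 = 1962
Population now: 0–19=548, 20–39=928, 40–59=1305, 60–79=2038, 80+=1962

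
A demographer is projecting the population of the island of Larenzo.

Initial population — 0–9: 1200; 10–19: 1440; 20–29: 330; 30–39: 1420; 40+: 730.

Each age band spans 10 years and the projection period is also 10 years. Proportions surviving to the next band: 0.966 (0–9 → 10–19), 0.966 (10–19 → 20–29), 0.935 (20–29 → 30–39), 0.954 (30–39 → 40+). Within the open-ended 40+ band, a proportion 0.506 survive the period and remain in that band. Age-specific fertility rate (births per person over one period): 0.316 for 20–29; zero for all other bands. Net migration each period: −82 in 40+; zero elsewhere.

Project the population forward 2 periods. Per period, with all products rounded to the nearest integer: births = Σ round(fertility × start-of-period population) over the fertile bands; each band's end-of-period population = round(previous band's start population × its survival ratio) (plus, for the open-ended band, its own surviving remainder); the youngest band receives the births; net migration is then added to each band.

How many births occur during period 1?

104

Call the bands 1 to 5, youngest first.
— Period 1 —
Births: 330 × 0.316 = 104
Band 2: 1200 × 0.966 = 1159
Band 3: 1440 × 0.966 = 1391
Band 4: 330 × 0.935 = 309
Band 5: 1420 × 0.954 + 730 × 0.506 = 1355 + 369 = 1724
Net migration: Band 5 − 82 → 1642
Population now: 0–9=104, 10–19=1159, 20–29=1391, 30–39=309, 40+=1642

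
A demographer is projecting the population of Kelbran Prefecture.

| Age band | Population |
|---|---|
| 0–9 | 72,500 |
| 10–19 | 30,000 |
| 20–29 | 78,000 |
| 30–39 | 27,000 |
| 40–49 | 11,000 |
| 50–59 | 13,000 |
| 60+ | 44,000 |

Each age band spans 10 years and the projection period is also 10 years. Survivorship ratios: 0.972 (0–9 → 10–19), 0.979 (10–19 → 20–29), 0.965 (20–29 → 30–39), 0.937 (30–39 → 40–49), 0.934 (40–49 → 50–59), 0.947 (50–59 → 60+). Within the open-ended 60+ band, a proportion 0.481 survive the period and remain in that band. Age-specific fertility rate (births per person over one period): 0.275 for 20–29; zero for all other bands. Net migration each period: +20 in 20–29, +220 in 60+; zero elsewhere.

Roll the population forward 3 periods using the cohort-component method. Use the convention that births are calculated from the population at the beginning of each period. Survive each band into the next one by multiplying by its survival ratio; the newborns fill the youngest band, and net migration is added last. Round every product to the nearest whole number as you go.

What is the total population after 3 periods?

After projecting period 1:
Births: 78000 × 0.275 = 21450
10–19: 72500 × 0.972 = 70470
20–29: 30000 × 0.979 = 29370
30–39: 78000 × 0.965 = 75270
40–49: 27000 × 0.937 = 25299
50–59: 11000 × 0.934 = 10274
60+: 13000 × 0.947 + 44000 × 0.481 = 12311 + 21164 = 33475
Net migration: 20–29 + 20 → 29390; 60+ + 220 → 33695
Population now: 0–9=21450, 10–19=70470, 20–29=29390, 30–39=75270, 40–49=25299, 50–59=10274, 60+=33695
After projecting period 2:
Births: 29390 × 0.275 = 8082
10–19: 21450 × 0.972 = 20849
20–29: 70470 × 0.979 = 68990
30–39: 29390 × 0.965 = 28361
40–49: 75270 × 0.937 = 70528
50–59: 25299 × 0.934 = 23629
60+: 10274 × 0.947 + 33695 × 0.481 = 9729 + 16207 = 25936
Net migration: 20–29 + 20 → 69010; 60+ + 220 → 26156
Population now: 0–9=8082, 10–19=20849, 20–29=69010, 30–39=28361, 40–49=70528, 50–59=23629, 60+=26156
After projecting period 3:
Births: 69010 × 0.275 = 18978
10–19: 8082 × 0.972 = 7856
20–29: 20849 × 0.979 = 20411
30–39: 69010 × 0.965 = 66595
40–49: 28361 × 0.937 = 26574
50–59: 70528 × 0.934 = 65873
60+: 23629 × 0.947 + 26156 × 0.481 = 22377 + 12581 = 34958
Net migration: 20–29 + 20 → 20431; 60+ + 220 → 35178
Population now: 0–9=18978, 10–19=7856, 20–29=20431, 30–39=66595, 40–49=26574, 50–59=65873, 60+=35178
Total after period 3: 18978 + 7856 + 20431 + 66595 + 26574 + 65873 + 35178 = 241485

241485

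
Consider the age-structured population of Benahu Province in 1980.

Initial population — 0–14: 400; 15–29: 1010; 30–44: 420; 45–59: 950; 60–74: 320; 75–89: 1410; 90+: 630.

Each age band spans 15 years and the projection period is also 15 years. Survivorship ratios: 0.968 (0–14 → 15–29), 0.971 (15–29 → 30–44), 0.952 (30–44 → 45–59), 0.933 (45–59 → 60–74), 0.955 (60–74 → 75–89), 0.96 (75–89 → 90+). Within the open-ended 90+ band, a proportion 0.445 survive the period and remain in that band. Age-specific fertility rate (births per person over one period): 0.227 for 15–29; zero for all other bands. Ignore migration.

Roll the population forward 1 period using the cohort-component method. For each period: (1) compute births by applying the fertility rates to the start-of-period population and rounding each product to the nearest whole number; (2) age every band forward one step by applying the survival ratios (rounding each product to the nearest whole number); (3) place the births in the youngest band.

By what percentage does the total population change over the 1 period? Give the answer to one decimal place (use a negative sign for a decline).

-6.2

Numbering the bands 1..7 from youngest to oldest:
After projecting period 1:
Births: 1010 × 0.227 = 229
Band 2: 400 × 0.968 = 387
Band 3: 1010 × 0.971 = 981
Band 4: 420 × 0.952 = 400
Band 5: 950 × 0.933 = 886
Band 6: 320 × 0.955 = 306
Band 7: 1410 × 0.96 + 630 × 0.445 = 1354 + 280 = 1634
Giving 229 / 387 / 981 / 400 / 886 / 306 / 1634.
Total: 5140 → 4823; change = -317; percentage change = -6.2%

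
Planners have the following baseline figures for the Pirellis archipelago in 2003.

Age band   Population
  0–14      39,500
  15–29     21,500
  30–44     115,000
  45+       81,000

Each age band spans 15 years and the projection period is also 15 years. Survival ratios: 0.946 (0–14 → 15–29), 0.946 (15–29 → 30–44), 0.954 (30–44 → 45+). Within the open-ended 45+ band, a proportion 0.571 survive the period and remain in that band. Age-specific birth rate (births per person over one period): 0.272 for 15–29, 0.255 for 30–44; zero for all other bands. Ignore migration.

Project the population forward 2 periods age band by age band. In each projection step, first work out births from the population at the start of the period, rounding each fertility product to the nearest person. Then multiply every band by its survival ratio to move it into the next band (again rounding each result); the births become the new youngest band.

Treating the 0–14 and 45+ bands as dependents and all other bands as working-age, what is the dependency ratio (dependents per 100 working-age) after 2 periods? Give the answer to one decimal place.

180.4

Period 1:
Births: 21500 × 0.272 = 5848 ; 115000 × 0.255 = 29325 ⇒ total 35173
15–29: 39500 × 0.946 = 37367
30–44: 21500 × 0.946 = 20339
45+: 115000 × 0.954 + 81000 × 0.571 = 109710 + 46251 = 155961
→ [35173, 37367, 20339, 155961]
Period 2:
Births: 37367 × 0.272 = 10164 ; 20339 × 0.255 = 5186 ⇒ total 15350
15–29: 35173 × 0.946 = 33274
30–44: 37367 × 0.946 = 35349
45+: 20339 × 0.954 + 155961 × 0.571 = 19403 + 89054 = 108457
→ [15350, 33274, 35349, 108457]
Dependents (band 0–14 + band 45+) = 15350 + 108457 = 123807; working-age = 68623; ratio = 123807/68623 × 100 = 180.4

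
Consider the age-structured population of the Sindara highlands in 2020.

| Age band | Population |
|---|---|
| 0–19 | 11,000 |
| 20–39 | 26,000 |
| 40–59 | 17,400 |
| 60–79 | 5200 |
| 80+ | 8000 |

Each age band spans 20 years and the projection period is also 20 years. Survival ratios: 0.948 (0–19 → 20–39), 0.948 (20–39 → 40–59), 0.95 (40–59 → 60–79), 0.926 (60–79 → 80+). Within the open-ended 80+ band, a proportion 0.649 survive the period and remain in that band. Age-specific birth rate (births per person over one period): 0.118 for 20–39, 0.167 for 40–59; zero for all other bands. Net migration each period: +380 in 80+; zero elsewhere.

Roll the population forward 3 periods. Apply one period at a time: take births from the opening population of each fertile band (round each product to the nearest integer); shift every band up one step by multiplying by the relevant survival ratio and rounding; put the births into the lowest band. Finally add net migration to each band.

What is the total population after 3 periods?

Numbering the groups 1..5 from youngest to oldest:
[period 1]
Births: 26000 × 0.118 = 3068  |  17400 × 0.167 = 2906 → total 5974
Group 2: 11000 × 0.948 = 10428
Group 3: 26000 × 0.948 = 24648
Group 4: 17400 × 0.95 = 16530
Group 5: 5200 × 0.926 + 8000 × 0.649 = 4815 + 5192 = 10007
Net migration: Group 5 + 380 → 10387
Population now: 0–19=5974, 20–39=10428, 40–59=24648, 60–79=16530, 80+=10387
[period 2]
Births: 10428 × 0.118 = 1231  |  24648 × 0.167 = 4116 → total 5347
Group 2: 5974 × 0.948 = 5663
Group 3: 10428 × 0.948 = 9886
Group 4: 24648 × 0.95 = 23416
Group 5: 16530 × 0.926 + 10387 × 0.649 = 15307 + 6741 = 22048
Net migration: Group 5 + 380 → 22428
Population now: 0–19=5347, 20–39=5663, 40–59=9886, 60–79=23416, 80+=22428
[period 3]
Births: 5663 × 0.118 = 668  |  9886 × 0.167 = 1651 → total 2319
Group 2: 5347 × 0.948 = 5069
Group 3: 5663 × 0.948 = 5369
Group 4: 9886 × 0.95 = 9392
Group 5: 23416 × 0.926 + 22428 × 0.649 = 21683 + 14556 = 36239
Net migration: Group 5 + 380 → 36619
Population now: 0–19=2319, 20–39=5069, 40–59=5369, 60–79=9392, 80+=36619
Total after period 3: 2319 + 5069 + 5369 + 9392 + 36619 = 58768

58768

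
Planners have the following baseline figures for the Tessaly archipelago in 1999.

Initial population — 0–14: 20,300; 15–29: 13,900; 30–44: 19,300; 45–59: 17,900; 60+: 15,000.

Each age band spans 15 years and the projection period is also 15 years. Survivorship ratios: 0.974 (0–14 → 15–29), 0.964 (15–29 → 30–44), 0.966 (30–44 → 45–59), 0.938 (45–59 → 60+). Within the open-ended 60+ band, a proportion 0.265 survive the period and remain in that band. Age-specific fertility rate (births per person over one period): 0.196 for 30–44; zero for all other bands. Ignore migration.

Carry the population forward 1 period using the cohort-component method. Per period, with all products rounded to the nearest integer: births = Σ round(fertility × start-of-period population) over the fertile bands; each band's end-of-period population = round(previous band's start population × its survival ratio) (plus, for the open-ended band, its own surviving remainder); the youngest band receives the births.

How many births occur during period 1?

Period 1:
Births: 19300 * 0.196 = 3783
15–29: 20300 * 0.974 = 19772
30–44: 13900 * 0.964 = 13400
45–59: 19300 * 0.966 = 18644
60+: 17900 * 0.938 + 15000 * 0.265 = 16790 + 3975 = 20765
Population now: 0–14=3783, 15–29=19772, 30–44=13400, 45–59=18644, 60+=20765

3783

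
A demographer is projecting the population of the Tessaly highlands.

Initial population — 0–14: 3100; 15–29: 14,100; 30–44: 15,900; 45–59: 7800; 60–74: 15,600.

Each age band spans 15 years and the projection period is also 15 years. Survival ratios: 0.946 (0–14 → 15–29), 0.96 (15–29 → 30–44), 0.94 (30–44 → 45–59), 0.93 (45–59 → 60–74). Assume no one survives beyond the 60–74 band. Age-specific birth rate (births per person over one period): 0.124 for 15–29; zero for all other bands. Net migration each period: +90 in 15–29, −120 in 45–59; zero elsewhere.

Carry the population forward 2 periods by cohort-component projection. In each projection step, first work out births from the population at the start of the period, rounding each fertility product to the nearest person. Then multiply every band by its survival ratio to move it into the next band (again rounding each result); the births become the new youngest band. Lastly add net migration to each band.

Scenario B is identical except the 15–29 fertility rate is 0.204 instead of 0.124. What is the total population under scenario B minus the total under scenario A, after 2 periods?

— Period 1 —
Births: 14100 × 0.124 = 1748
15–29: 3100 × 0.946 = 2933
30–44: 14100 × 0.96 = 13536
45–59: 15900 × 0.94 = 14946
60–74: 7800 × 0.93 = 7254
Net migration: 15–29 + 90 → 3023; 45–59 − 120 → 14826
→ [1748, 3023, 13536, 14826, 7254]
— Period 2 —
Births: 3023 × 0.124 = 375
15–29: 1748 × 0.946 = 1654
30–44: 3023 × 0.96 = 2902
45–59: 13536 × 0.94 = 12724
60–74: 14826 × 0.93 = 13788
Net migration: 15–29 + 90 → 1744; 45–59 − 120 → 12604
→ [375, 1744, 2902, 12604, 13788]
Scenario A total after 2 periods: 31413
Scenario B projection —
— Period 1 —
Births: 14100 × 0.204 = 2876
15–29: 3100 × 0.946 = 2933
30–44: 14100 × 0.96 = 13536
45–59: 15900 × 0.94 = 14946
60–74: 7800 × 0.93 = 7254
Net migration: 15–29 + 90 → 3023; 45–59 − 120 → 14826
→ [2876, 3023, 13536, 14826, 7254]
— Period 2 —
Births: 3023 × 0.204 = 617
15–29: 2876 × 0.946 = 2721
30–44: 3023 × 0.96 = 2902
45–59: 13536 × 0.94 = 12724
60–74: 14826 × 0.93 = 13788
Net migration: 15–29 + 90 → 2811; 45–59 − 120 → 12604
→ [617, 2811, 2902, 12604, 13788]
Scenario B total after 2 periods: 32722
Difference B − A = 32722 − 31413 = 1309

1309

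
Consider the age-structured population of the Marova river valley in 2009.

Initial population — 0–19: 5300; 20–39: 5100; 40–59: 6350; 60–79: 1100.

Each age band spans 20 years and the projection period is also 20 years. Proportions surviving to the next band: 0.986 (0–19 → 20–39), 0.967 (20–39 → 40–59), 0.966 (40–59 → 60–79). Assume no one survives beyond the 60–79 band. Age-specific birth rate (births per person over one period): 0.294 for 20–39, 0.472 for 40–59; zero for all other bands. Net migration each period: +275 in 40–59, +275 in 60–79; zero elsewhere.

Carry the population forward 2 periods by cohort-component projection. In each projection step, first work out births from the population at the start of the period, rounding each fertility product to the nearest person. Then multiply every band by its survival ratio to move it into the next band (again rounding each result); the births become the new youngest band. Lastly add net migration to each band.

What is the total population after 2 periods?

19061

Period 1:
Births: 5100 * 0.294 = 1499, 6350 * 0.472 = 2997 ⇒ total 4496
20–39: 5300 * 0.986 = 5226
40–59: 5100 * 0.967 = 4932
60–79: 6350 * 0.966 = 6134
Net migration: 40–59 + 275 → 5207; 60–79 + 275 → 6409
Population now: 0–19=4496, 20–39=5226, 40–59=5207, 60–79=6409
Period 2:
Births: 5226 * 0.294 = 1536, 5207 * 0.472 = 2458 ⇒ total 3994
20–39: 4496 * 0.986 = 4433
40–59: 5226 * 0.967 = 5054
60–79: 5207 * 0.966 = 5030
Net migration: 40–59 + 275 → 5329; 60–79 + 275 → 5305
Population now: 0–19=3994, 20–39=4433, 40–59=5329, 60–79=5305
Total after period 2: 3994 + 4433 + 5329 + 5305 = 19061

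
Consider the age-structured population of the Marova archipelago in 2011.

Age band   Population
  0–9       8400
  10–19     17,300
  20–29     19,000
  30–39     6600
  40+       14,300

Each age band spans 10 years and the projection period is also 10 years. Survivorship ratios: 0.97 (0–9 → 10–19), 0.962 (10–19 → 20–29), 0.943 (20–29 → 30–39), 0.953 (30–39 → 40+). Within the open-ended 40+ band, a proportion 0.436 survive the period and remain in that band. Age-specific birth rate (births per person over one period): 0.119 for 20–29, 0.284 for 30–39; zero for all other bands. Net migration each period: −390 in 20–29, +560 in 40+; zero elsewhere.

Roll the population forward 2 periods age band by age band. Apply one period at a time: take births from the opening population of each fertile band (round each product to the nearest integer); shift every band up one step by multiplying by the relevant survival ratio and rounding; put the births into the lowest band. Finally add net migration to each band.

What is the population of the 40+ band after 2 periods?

Numbering the bands 1..5 from youngest to oldest:
After projecting period 1:
Births: 19000 × 0.119 = 2261 ; 6600 × 0.284 = 1874 → 4135
Band 2: 8400 × 0.97 = 8148
Band 3: 17300 × 0.962 = 16643
Band 4: 19000 × 0.943 = 17917
Band 5: 6600 × 0.953 + 14300 × 0.436 = 6290 + 6235 = 12525
Net migration: Band 3 − 390 → 16253; Band 5 + 560 → 13085
→ [4135, 8148, 16253, 17917, 13085]
After projecting period 2:
Births: 16253 × 0.119 = 1934 ; 17917 × 0.284 = 5088 → 7022
Band 2: 4135 × 0.97 = 4011
Band 3: 8148 × 0.962 = 7838
Band 4: 16253 × 0.943 = 15327
Band 5: 17917 × 0.953 + 13085 × 0.436 = 17075 + 5705 = 22780
Net migration: Band 3 − 390 → 7448; Band 5 + 560 → 23340
→ [7022, 4011, 7448, 15327, 23340]

23340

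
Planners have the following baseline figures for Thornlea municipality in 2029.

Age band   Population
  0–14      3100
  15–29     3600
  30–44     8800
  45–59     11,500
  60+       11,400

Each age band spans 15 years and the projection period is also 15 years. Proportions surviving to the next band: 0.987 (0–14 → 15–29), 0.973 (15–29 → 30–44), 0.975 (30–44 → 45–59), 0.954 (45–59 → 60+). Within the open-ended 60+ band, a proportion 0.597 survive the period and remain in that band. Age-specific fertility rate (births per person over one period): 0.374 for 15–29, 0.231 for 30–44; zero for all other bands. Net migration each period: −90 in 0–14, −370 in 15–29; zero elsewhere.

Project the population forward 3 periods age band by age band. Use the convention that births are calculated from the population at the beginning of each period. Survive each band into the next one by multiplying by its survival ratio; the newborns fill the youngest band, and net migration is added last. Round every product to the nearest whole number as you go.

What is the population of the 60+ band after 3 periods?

Period 1.
Births: 3600 × 0.374 = 1346 ; 8800 × 0.231 = 2033 — total 3379
15–29: 3100 × 0.987 = 3060
30–44: 3600 × 0.973 = 3503
45–59: 8800 × 0.975 = 8580
60+: 11500 × 0.954 + 11400 × 0.597 = 10971 + 6806 = 17777
Net migration: 0–14 − 90 → 3289; 15–29 − 370 → 2690
→ [3289, 2690, 3503, 8580, 17777]
Period 2.
Births: 2690 × 0.374 = 1006 ; 3503 × 0.231 = 809 — total 1815
15–29: 3289 × 0.987 = 3246
30–44: 2690 × 0.973 = 2617
45–59: 3503 × 0.975 = 3415
60+: 8580 × 0.954 + 17777 × 0.597 = 8185 + 10613 = 18798
Net migration: 0–14 − 90 → 1725; 15–29 − 370 → 2876
→ [1725, 2876, 2617, 3415, 18798]
Period 3.
Births: 2876 × 0.374 = 1076 ; 2617 × 0.231 = 605 — total 1681
15–29: 1725 × 0.987 = 1703
30–44: 2876 × 0.973 = 2798
45–59: 2617 × 0.975 = 2552
60+: 3415 × 0.954 + 18798 × 0.597 = 3258 + 11222 = 14480
Net migration: 0–14 − 90 → 1591; 15–29 − 370 → 1333
→ [1591, 1333, 2798, 2552, 14480]

14480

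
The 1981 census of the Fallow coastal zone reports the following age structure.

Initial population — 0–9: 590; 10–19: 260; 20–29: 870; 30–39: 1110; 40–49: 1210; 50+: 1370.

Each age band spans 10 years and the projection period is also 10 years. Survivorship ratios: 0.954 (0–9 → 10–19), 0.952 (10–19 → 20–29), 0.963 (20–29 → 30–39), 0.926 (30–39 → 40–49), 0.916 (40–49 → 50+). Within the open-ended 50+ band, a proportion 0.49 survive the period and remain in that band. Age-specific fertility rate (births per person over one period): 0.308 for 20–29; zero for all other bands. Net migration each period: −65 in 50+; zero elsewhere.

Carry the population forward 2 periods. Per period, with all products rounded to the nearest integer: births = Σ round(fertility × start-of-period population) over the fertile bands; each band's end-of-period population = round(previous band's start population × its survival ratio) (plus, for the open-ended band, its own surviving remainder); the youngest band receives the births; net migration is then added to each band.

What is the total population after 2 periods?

Period 1.
Births: 870 × 0.308 = 268
10–19: 590 × 0.954 = 563
20–29: 260 × 0.952 = 248
30–39: 870 × 0.963 = 838
40–49: 1110 × 0.926 = 1028
50+: 1210 × 0.916 + 1370 × 0.49 = 1108 + 671 = 1779
Net migration: 50+ − 65 → 1714
→ [268, 563, 248, 838, 1028, 1714]
Period 2.
Births: 248 × 0.308 = 76
10–19: 268 × 0.954 = 256
20–29: 563 × 0.952 = 536
30–39: 248 × 0.963 = 239
40–49: 838 × 0.926 = 776
50+: 1028 × 0.916 + 1714 × 0.49 = 942 + 840 = 1782
Net migration: 50+ − 65 → 1717
→ [76, 256, 536, 239, 776, 1717]
Total after period 2: 76 + 256 + 536 + 239 + 776 + 1717 = 3600

3600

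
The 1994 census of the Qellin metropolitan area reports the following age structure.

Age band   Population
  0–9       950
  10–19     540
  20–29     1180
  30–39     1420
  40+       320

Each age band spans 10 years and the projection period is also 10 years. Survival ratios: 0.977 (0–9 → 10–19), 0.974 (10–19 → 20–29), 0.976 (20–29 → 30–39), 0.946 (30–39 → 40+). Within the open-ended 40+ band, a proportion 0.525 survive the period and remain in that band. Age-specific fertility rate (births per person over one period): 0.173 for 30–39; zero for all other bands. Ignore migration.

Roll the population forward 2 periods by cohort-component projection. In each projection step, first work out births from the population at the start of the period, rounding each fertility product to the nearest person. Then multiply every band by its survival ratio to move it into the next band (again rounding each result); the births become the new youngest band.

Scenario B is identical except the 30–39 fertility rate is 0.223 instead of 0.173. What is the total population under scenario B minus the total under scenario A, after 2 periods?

— Period 1 —
Births: 1420 × 0.173 = 246
10–19: 950 × 0.977 = 928
20–29: 540 × 0.974 = 526
30–39: 1180 × 0.976 = 1152
40+: 1420 × 0.946 + 320 × 0.525 = 1343 + 168 = 1511
End of period: [246, 928, 526, 1152, 1511]
— Period 2 —
Births: 1152 × 0.173 = 199
10–19: 246 × 0.977 = 240
20–29: 928 × 0.974 = 904
30–39: 526 × 0.976 = 513
40+: 1152 × 0.946 + 1511 × 0.525 = 1090 + 793 = 1883
End of period: [199, 240, 904, 513, 1883]
Scenario A total after 2 periods: 3739
Scenario B projection —
— Period 1 —
Births: 1420 × 0.223 = 317
10–19: 950 × 0.977 = 928
20–29: 540 × 0.974 = 526
30–39: 1180 × 0.976 = 1152
40+: 1420 × 0.946 + 320 × 0.525 = 1343 + 168 = 1511
End of period: [317, 928, 526, 1152, 1511]
— Period 2 —
Births: 1152 × 0.223 = 257
10–19: 317 × 0.977 = 310
20–29: 928 × 0.974 = 904
30–39: 526 × 0.976 = 513
40+: 1152 × 0.946 + 1511 × 0.525 = 1090 + 793 = 1883
End of period: [257, 310, 904, 513, 1883]
Scenario B total after 2 periods: 3867
Difference B − A = 3867 − 3739 = 128

128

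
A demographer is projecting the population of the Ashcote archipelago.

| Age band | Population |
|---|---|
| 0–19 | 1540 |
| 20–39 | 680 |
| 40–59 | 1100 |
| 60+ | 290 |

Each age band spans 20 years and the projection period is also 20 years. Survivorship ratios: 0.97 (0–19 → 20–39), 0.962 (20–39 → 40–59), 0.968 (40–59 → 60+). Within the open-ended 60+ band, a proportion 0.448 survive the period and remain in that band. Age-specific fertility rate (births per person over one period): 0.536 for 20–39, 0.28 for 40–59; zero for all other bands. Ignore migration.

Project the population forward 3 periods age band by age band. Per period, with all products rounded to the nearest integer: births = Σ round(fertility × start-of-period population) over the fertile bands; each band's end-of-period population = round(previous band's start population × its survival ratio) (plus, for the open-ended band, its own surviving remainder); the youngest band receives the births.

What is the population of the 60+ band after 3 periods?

Call the bands 1 to 4, youngest first.
Period 1:
Births: 680 × 0.536 = 364 ; 1100 × 0.28 = 308 → total 672
Band 2: 1540 × 0.97 = 1494
Band 3: 680 × 0.962 = 654
Band 4: 1100 × 0.968 + 290 × 0.448 = 1065 + 130 = 1195
→ [672, 1494, 654, 1195]
Period 2:
Births: 1494 × 0.536 = 801 ; 654 × 0.28 = 183 → total 984
Band 2: 672 × 0.97 = 652
Band 3: 1494 × 0.962 = 1437
Band 4: 654 × 0.968 + 1195 × 0.448 = 633 + 535 = 1168
→ [984, 652, 1437, 1168]
Period 3:
Births: 652 × 0.536 = 349 ; 1437 × 0.28 = 402 → total 751
Band 2: 984 × 0.97 = 954
Band 3: 652 × 0.962 = 627
Band 4: 1437 × 0.968 + 1168 × 0.448 = 1391 + 523 = 1914
→ [751, 954, 627, 1914]

1914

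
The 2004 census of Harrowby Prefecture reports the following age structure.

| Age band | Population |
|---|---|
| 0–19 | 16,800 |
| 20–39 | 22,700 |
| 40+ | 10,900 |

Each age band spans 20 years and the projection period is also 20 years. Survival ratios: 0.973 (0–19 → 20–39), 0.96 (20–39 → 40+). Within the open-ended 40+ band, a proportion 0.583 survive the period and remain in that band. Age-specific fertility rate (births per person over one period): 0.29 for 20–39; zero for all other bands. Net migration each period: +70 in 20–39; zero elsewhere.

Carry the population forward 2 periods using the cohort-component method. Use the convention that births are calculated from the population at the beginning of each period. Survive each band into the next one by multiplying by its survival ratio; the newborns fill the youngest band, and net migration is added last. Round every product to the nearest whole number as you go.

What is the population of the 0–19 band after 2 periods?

4761

Let band 1 be 0–19 through band 3 = 40+.
Period 1.
Births: 22700 * 0.29 = 6583
Band 2: 16800 * 0.973 = 16346
Band 3: 22700 * 0.96 + 10900 * 0.583 = 21792 + 6355 = 28147
Net migration: Band 2 + 70 → 16416
→ [6583, 16416, 28147]
Period 2.
Births: 16416 * 0.29 = 4761
Band 2: 6583 * 0.973 = 6405
Band 3: 16416 * 0.96 + 28147 * 0.583 = 15759 + 16410 = 32169
Net migration: Band 2 + 70 → 6475
→ [4761, 6475, 32169]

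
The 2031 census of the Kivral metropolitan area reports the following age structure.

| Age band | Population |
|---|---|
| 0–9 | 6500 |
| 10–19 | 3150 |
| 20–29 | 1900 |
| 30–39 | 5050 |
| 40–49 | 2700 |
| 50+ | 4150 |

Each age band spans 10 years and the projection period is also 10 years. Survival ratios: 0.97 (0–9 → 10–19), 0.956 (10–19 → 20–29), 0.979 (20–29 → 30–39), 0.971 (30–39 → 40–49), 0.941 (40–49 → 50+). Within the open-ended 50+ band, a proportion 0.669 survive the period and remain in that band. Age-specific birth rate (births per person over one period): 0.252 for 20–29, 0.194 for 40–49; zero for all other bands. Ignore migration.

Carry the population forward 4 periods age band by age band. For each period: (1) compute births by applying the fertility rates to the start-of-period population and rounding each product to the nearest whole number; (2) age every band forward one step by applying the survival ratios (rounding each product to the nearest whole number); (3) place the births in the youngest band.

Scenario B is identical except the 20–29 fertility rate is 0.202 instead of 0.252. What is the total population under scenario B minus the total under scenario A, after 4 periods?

Numbering the bands 1..6 from youngest to oldest:
[period 1]
Births: 1900 × 0.252 = 479, 2700 × 0.194 = 524 → 1003
Band 2: 6500 × 0.97 = 6305
Band 3: 3150 × 0.956 = 3011
Band 4: 1900 × 0.979 = 1860
Band 5: 5050 × 0.971 = 4904
Band 6: 2700 × 0.941 + 4150 × 0.669 = 2541 + 2776 = 5317
End of period: [1003, 6305, 3011, 1860, 4904, 5317]
[period 2]
Births: 3011 × 0.252 = 759, 4904 × 0.194 = 951 → 1710
Band 2: 1003 × 0.97 = 973
Band 3: 6305 × 0.956 = 6028
Band 4: 3011 × 0.979 = 2948
Band 5: 1860 × 0.971 = 1806
Band 6: 4904 × 0.941 + 5317 × 0.669 = 4615 + 3557 = 8172
End of period: [1710, 973, 6028, 2948, 1806, 8172]
[period 3]
Births: 6028 × 0.252 = 1519, 1806 × 0.194 = 350 → 1869
Band 2: 1710 × 0.97 = 1659
Band 3: 973 × 0.956 = 930
Band 4: 6028 × 0.979 = 5901
Band 5: 2948 × 0.971 = 2863
Band 6: 1806 × 0.941 + 8172 × 0.669 = 1699 + 5467 = 7166
End of period: [1869, 1659, 930, 5901, 2863, 7166]
[period 4]
Births: 930 × 0.252 = 234, 2863 × 0.194 = 555 → 789
Band 2: 1869 × 0.97 = 1813
Band 3: 1659 × 0.956 = 1586
Band 4: 930 × 0.979 = 910
Band 5: 5901 × 0.971 = 5730
Band 6: 2863 × 0.941 + 7166 × 0.669 = 2694 + 4794 = 7488
End of period: [789, 1813, 1586, 910, 5730, 7488]
Scenario A total after 4 periods: 18316
Scenario B projection —
[period 1]
Births: 1900 × 0.202 = 384, 2700 × 0.194 = 524 → 908
Band 2: 6500 × 0.97 = 6305
Band 3: 3150 × 0.956 = 3011
Band 4: 1900 × 0.979 = 1860
Band 5: 5050 × 0.971 = 4904
Band 6: 2700 × 0.941 + 4150 × 0.669 = 2541 + 2776 = 5317
End of period: [908, 6305, 3011, 1860, 4904, 5317]
[period 2]
Births: 3011 × 0.202 = 608, 4904 × 0.194 = 951 → 1559
Band 2: 908 × 0.97 = 881
Band 3: 6305 × 0.956 = 6028
Band 4: 3011 × 0.979 = 2948
Band 5: 1860 × 0.971 = 1806
Band 6: 4904 × 0.941 + 5317 × 0.669 = 4615 + 3557 = 8172
End of period: [1559, 881, 6028, 2948, 1806, 8172]
[period 3]
Births: 6028 × 0.202 = 1218, 1806 × 0.194 = 350 → 1568
Band 2: 1559 × 0.97 = 1512
Band 3: 881 × 0.956 = 842
Band 4: 6028 × 0.979 = 5901
Band 5: 2948 × 0.971 = 2863
Band 6: 1806 × 0.941 + 8172 × 0.669 = 1699 + 5467 = 7166
End of period: [1568, 1512, 842, 5901, 2863, 7166]
[period 4]
Births: 842 × 0.202 = 170, 2863 × 0.194 = 555 → 725
Band 2: 1568 × 0.97 = 1521
Band 3: 1512 × 0.956 = 1445
Band 4: 842 × 0.979 = 824
Band 5: 5901 × 0.971 = 5730
Band 6: 2863 × 0.941 + 7166 × 0.669 = 2694 + 4794 = 7488
End of period: [725, 1521, 1445, 824, 5730, 7488]
Scenario B total after 4 periods: 17733
Difference B − A = 17733 − 18316 = -583

-583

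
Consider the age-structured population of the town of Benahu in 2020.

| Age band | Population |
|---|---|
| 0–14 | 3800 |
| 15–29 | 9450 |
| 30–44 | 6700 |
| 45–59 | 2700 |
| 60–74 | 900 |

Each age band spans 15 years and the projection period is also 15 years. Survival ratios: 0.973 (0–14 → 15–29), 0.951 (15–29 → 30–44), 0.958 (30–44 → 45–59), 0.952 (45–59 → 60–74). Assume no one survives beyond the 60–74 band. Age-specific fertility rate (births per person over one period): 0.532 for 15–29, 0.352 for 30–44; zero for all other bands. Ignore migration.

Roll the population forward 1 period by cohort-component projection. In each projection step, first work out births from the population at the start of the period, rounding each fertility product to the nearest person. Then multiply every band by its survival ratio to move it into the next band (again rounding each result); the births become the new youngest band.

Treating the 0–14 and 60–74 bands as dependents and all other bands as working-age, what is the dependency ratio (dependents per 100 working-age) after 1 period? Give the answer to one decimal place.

Period 1.
Births: 9450 × 0.532 = 5027 ; 6700 × 0.352 = 2358 — total 7385
15–29: 3800 × 0.973 = 3697
30–44: 9450 × 0.951 = 8987
45–59: 6700 × 0.958 = 6419
60–74: 2700 × 0.952 = 2570
→ [7385, 3697, 8987, 6419, 2570]
Dependents (band 0–14 + band 60–74) = 7385 + 2570 = 9955; working-age = 19103; ratio = 9955/19103 × 100 = 52.1

52.1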